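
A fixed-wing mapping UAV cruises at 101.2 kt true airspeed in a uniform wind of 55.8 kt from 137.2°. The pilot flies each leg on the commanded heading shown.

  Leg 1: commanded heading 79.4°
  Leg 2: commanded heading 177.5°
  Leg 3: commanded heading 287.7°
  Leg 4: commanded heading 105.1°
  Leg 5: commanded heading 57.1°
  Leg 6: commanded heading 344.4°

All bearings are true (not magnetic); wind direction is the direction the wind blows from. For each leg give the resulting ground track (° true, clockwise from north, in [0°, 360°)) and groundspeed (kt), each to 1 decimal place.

Leg 1: heading 79.4°; drift -33.5° → track 45.9°, groundspeed 85.7 kt
Leg 2: heading 177.5°; drift +31.6° → track 209.1°, groundspeed 68.9 kt
Leg 3: heading 287.7°; drift +10.4° → track 298.1°, groundspeed 152.3 kt
Leg 4: heading 105.1°; drift -28.8° → track 76.3°, groundspeed 61.5 kt
Leg 5: heading 57.1°; drift -31.0° → track 26.1°, groundspeed 106.8 kt
Leg 6: heading 344.4°; drift -9.6° → track 334.8°, groundspeed 153.0 kt

Leg 1: track=45.9°, groundspeed=85.7 kt
Leg 2: track=209.1°, groundspeed=68.9 kt
Leg 3: track=298.1°, groundspeed=152.3 kt
Leg 4: track=76.3°, groundspeed=61.5 kt
Leg 5: track=26.1°, groundspeed=106.8 kt
Leg 6: track=334.8°, groundspeed=153.0 kt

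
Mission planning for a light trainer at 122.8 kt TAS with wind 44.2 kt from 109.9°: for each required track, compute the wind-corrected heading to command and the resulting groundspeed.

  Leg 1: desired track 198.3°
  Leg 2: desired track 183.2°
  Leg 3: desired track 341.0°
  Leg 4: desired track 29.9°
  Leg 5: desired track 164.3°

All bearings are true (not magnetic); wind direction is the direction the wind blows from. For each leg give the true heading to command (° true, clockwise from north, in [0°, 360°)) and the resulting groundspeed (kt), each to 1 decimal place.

Leg 1: desired track 198.3°; wind correction -21.1° → command heading 177.2°, groundspeed 113.3 kt
Leg 2: desired track 183.2°; wind correction -20.2° → command heading 163.0°, groundspeed 102.6 kt
Leg 3: desired track 341.0°; wind correction +16.3° → command heading 357.3°, groundspeed 145.6 kt
Leg 4: desired track 29.9°; wind correction +20.8° → command heading 50.7°, groundspeed 107.2 kt
Leg 5: desired track 164.3°; wind correction -17.0° → command heading 147.3°, groundspeed 91.7 kt

Leg 1: heading=177.2°, groundspeed=113.3 kt
Leg 2: heading=163.0°, groundspeed=102.6 kt
Leg 3: heading=357.3°, groundspeed=145.6 kt
Leg 4: heading=50.7°, groundspeed=107.2 kt
Leg 5: heading=147.3°, groundspeed=91.7 kt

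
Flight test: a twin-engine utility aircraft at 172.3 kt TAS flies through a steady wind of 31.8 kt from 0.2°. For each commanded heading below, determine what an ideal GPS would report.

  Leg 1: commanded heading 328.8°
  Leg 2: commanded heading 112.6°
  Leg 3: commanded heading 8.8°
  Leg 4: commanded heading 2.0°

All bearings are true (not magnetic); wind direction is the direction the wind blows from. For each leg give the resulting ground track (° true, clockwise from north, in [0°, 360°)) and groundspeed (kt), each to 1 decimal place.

Leg 1: track=322.3°, groundspeed=146.1 kt
Leg 2: track=121.7°, groundspeed=186.7 kt
Leg 3: track=10.7°, groundspeed=140.9 kt
Leg 4: track=2.4°, groundspeed=140.5 kt

Leg 1: heading 328.8°; drift -6.5° → track 322.3°, groundspeed 146.1 kt
Leg 2: heading 112.6°; drift +9.1° → track 121.7°, groundspeed 186.7 kt
Leg 3: heading 8.8°; drift +1.9° → track 10.7°, groundspeed 140.9 kt
Leg 4: heading 2.0°; drift +0.4° → track 2.4°, groundspeed 140.5 kt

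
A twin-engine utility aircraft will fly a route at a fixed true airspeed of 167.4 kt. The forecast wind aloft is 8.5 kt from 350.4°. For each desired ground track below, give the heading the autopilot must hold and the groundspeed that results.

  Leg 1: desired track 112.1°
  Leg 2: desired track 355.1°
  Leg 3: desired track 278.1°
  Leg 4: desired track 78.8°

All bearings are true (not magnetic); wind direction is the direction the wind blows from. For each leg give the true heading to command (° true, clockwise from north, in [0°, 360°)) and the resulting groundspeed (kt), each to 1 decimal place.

Leg 1: heading=109.6°, groundspeed=171.7 kt
Leg 2: heading=354.9°, groundspeed=158.9 kt
Leg 3: heading=280.9°, groundspeed=164.6 kt
Leg 4: heading=75.9°, groundspeed=166.9 kt

Leg 1: desired track 112.1°; wind correction -2.5° → command heading 109.6°, groundspeed 171.7 kt
Leg 2: desired track 355.1°; wind correction -0.2° → command heading 354.9°, groundspeed 158.9 kt
Leg 3: desired track 278.1°; wind correction +2.8° → command heading 280.9°, groundspeed 164.6 kt
Leg 4: desired track 78.8°; wind correction -2.9° → command heading 75.9°, groundspeed 166.9 kt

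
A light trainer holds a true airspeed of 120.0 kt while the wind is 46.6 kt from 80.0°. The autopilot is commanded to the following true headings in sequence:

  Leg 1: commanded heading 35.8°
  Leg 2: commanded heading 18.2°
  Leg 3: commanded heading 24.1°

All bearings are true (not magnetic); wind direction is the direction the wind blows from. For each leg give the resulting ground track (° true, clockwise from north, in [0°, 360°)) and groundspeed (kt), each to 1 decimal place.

Leg 1: heading 35.8°; drift -20.6° → track 15.2°, groundspeed 92.5 kt
Leg 2: heading 18.2°; drift -22.7° → track 355.5°, groundspeed 106.2 kt
Leg 3: heading 24.1°; drift -22.3° → track 1.8°, groundspeed 101.5 kt

Leg 1: track=15.2°, groundspeed=92.5 kt
Leg 2: track=355.5°, groundspeed=106.2 kt
Leg 3: track=1.8°, groundspeed=101.5 kt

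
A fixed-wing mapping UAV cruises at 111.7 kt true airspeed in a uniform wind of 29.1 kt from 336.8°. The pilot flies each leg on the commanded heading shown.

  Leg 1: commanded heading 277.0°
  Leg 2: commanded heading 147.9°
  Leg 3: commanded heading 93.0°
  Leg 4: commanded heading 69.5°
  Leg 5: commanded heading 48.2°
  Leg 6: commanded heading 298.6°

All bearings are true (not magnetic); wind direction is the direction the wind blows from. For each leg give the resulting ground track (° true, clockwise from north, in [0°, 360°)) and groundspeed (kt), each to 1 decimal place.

Leg 1: heading 277.0°; drift -14.5° → track 262.5°, groundspeed 100.3 kt
Leg 2: heading 147.9°; drift +1.8° → track 149.7°, groundspeed 140.5 kt
Leg 3: heading 93.0°; drift +11.8° → track 104.8°, groundspeed 127.3 kt
Leg 4: heading 69.5°; drift +14.4° → track 83.9°, groundspeed 116.7 kt
Leg 5: heading 48.2°; drift +15.1° → track 63.3°, groundspeed 106.1 kt
Leg 6: heading 298.6°; drift -11.5° → track 287.1°, groundspeed 90.6 kt

Leg 1: track=262.5°, groundspeed=100.3 kt
Leg 2: track=149.7°, groundspeed=140.5 kt
Leg 3: track=104.8°, groundspeed=127.3 kt
Leg 4: track=83.9°, groundspeed=116.7 kt
Leg 5: track=63.3°, groundspeed=106.1 kt
Leg 6: track=287.1°, groundspeed=90.6 kt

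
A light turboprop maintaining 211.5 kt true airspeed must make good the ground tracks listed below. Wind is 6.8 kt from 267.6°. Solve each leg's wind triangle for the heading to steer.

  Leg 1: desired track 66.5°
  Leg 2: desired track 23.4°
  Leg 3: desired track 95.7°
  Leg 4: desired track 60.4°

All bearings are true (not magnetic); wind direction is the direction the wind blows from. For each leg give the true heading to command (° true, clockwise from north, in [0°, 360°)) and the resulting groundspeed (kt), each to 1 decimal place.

Leg 1: desired track 66.5°; wind correction -0.7° → command heading 65.8°, groundspeed 217.8 kt
Leg 2: desired track 23.4°; wind correction -1.7° → command heading 21.7°, groundspeed 214.4 kt
Leg 3: desired track 95.7°; wind correction +0.3° → command heading 96.0°, groundspeed 218.2 kt
Leg 4: desired track 60.4°; wind correction -0.8° → command heading 59.6°, groundspeed 217.5 kt

Leg 1: heading=65.8°, groundspeed=217.8 kt
Leg 2: heading=21.7°, groundspeed=214.4 kt
Leg 3: heading=96.0°, groundspeed=218.2 kt
Leg 4: heading=59.6°, groundspeed=217.5 kt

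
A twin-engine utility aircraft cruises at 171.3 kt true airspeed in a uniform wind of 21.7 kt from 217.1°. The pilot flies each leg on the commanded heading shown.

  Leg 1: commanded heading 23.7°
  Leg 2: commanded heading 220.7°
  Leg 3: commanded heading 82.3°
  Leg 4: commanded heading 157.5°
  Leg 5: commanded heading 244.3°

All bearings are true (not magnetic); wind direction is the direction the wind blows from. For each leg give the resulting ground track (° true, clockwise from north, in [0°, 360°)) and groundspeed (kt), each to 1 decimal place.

Leg 1: heading 23.7°; drift +1.5° → track 25.2°, groundspeed 192.5 kt
Leg 2: heading 220.7°; drift +0.5° → track 221.2°, groundspeed 149.6 kt
Leg 3: heading 82.3°; drift -4.7° → track 77.6°, groundspeed 187.2 kt
Leg 4: heading 157.5°; drift -6.7° → track 150.8°, groundspeed 161.4 kt
Leg 5: heading 244.3°; drift +3.7° → track 248.0°, groundspeed 152.3 kt

Leg 1: track=25.2°, groundspeed=192.5 kt
Leg 2: track=221.2°, groundspeed=149.6 kt
Leg 3: track=77.6°, groundspeed=187.2 kt
Leg 4: track=150.8°, groundspeed=161.4 kt
Leg 5: track=248.0°, groundspeed=152.3 kt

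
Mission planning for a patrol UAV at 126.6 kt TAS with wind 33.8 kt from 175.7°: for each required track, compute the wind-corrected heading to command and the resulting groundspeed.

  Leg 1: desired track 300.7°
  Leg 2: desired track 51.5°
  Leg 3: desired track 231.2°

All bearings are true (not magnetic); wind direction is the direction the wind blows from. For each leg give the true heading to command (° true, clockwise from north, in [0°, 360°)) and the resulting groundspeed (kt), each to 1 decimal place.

Leg 1: desired track 300.7°; wind correction -12.6° → command heading 288.1°, groundspeed 142.9 kt
Leg 2: desired track 51.5°; wind correction +12.8° → command heading 64.3°, groundspeed 142.5 kt
Leg 3: desired track 231.2°; wind correction -12.7° → command heading 218.5°, groundspeed 104.4 kt

Leg 1: heading=288.1°, groundspeed=142.9 kt
Leg 2: heading=64.3°, groundspeed=142.5 kt
Leg 3: heading=218.5°, groundspeed=104.4 kt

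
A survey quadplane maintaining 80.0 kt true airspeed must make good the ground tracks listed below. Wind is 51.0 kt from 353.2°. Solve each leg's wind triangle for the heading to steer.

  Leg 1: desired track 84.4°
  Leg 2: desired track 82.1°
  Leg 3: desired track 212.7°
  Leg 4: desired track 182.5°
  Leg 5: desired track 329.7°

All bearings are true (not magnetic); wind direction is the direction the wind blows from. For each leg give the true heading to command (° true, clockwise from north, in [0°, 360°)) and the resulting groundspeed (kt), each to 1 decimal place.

Leg 1: heading=44.8°, groundspeed=62.7 kt
Leg 2: heading=42.5°, groundspeed=60.7 kt
Leg 3: heading=236.6°, groundspeed=112.5 kt
Leg 4: heading=188.4°, groundspeed=129.9 kt
Leg 5: heading=344.4°, groundspeed=30.6 kt

Leg 1: desired track 84.4°; wind correction -39.6° → command heading 44.8°, groundspeed 62.7 kt
Leg 2: desired track 82.1°; wind correction -39.6° → command heading 42.5°, groundspeed 60.7 kt
Leg 3: desired track 212.7°; wind correction +23.9° → command heading 236.6°, groundspeed 112.5 kt
Leg 4: desired track 182.5°; wind correction +5.9° → command heading 188.4°, groundspeed 129.9 kt
Leg 5: desired track 329.7°; wind correction +14.7° → command heading 344.4°, groundspeed 30.6 kt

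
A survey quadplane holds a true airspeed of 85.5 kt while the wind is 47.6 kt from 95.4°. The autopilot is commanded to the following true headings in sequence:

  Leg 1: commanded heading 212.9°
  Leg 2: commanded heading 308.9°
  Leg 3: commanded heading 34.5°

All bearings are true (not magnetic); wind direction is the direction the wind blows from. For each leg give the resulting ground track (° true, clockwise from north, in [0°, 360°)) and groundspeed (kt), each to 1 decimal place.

Leg 1: track=234.3°, groundspeed=115.5 kt
Leg 2: track=297.0°, groundspeed=127.9 kt
Leg 3: track=0.8°, groundspeed=74.9 kt

Leg 1: heading 212.9°; drift +21.4° → track 234.3°, groundspeed 115.5 kt
Leg 2: heading 308.9°; drift -11.9° → track 297.0°, groundspeed 127.9 kt
Leg 3: heading 34.5°; drift -33.7° → track 0.8°, groundspeed 74.9 kt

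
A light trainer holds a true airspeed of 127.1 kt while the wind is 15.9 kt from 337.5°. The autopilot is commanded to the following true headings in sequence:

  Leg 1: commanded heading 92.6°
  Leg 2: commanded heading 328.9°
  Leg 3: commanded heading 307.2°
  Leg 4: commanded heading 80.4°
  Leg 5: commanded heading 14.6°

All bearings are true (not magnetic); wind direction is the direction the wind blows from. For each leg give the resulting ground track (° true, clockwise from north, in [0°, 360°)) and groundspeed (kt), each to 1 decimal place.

Leg 1: track=98.7°, groundspeed=134.6 kt
Leg 2: track=327.7°, groundspeed=111.4 kt
Leg 3: track=303.2°, groundspeed=113.7 kt
Leg 4: track=87.2°, groundspeed=131.6 kt
Leg 5: track=19.4°, groundspeed=114.8 kt

Leg 1: heading 92.6°; drift +6.1° → track 98.7°, groundspeed 134.6 kt
Leg 2: heading 328.9°; drift -1.2° → track 327.7°, groundspeed 111.4 kt
Leg 3: heading 307.2°; drift -4.0° → track 303.2°, groundspeed 113.7 kt
Leg 4: heading 80.4°; drift +6.8° → track 87.2°, groundspeed 131.6 kt
Leg 5: heading 14.6°; drift +4.8° → track 19.4°, groundspeed 114.8 kt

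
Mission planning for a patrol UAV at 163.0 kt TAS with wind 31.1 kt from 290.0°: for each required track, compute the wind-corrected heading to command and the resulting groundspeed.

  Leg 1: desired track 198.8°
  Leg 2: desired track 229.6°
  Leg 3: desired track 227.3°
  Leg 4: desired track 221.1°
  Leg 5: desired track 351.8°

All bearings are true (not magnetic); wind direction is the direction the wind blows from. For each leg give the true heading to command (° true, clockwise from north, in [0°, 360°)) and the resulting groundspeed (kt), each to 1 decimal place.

Leg 1: heading=209.8°, groundspeed=160.7 kt
Leg 2: heading=239.1°, groundspeed=145.4 kt
Leg 3: heading=237.1°, groundspeed=146.4 kt
Leg 4: heading=231.4°, groundspeed=149.2 kt
Leg 5: heading=342.1°, groundspeed=146.0 kt

Leg 1: desired track 198.8°; wind correction +11.0° → command heading 209.8°, groundspeed 160.7 kt
Leg 2: desired track 229.6°; wind correction +9.5° → command heading 239.1°, groundspeed 145.4 kt
Leg 3: desired track 227.3°; wind correction +9.8° → command heading 237.1°, groundspeed 146.4 kt
Leg 4: desired track 221.1°; wind correction +10.3° → command heading 231.4°, groundspeed 149.2 kt
Leg 5: desired track 351.8°; wind correction -9.7° → command heading 342.1°, groundspeed 146.0 kt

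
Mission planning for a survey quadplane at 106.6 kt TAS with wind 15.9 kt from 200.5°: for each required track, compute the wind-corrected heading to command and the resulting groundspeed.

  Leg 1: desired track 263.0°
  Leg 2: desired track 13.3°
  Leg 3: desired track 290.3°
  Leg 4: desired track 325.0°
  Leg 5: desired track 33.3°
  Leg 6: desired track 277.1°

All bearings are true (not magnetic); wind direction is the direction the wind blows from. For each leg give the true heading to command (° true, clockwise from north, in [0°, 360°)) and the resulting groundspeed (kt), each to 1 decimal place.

Leg 1: desired track 263.0°; wind correction -7.6° → command heading 255.4°, groundspeed 98.3 kt
Leg 2: desired track 13.3°; wind correction -1.1° → command heading 12.2°, groundspeed 122.4 kt
Leg 3: desired track 290.3°; wind correction -8.6° → command heading 281.7°, groundspeed 105.4 kt
Leg 4: desired track 325.0°; wind correction -7.1° → command heading 317.9°, groundspeed 114.8 kt
Leg 5: desired track 33.3°; wind correction +1.9° → command heading 35.2°, groundspeed 122.0 kt
Leg 6: desired track 277.1°; wind correction -8.3° → command heading 268.8°, groundspeed 101.8 kt

Leg 1: heading=255.4°, groundspeed=98.3 kt
Leg 2: heading=12.2°, groundspeed=122.4 kt
Leg 3: heading=281.7°, groundspeed=105.4 kt
Leg 4: heading=317.9°, groundspeed=114.8 kt
Leg 5: heading=35.2°, groundspeed=122.0 kt
Leg 6: heading=268.8°, groundspeed=101.8 kt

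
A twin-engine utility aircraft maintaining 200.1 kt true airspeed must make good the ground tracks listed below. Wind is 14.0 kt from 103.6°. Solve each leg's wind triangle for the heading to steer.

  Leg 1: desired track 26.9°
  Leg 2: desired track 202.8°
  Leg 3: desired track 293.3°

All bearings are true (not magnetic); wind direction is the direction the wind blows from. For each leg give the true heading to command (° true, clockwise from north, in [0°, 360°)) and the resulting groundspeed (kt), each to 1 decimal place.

Leg 1: desired track 26.9°; wind correction +3.9° → command heading 30.8°, groundspeed 196.4 kt
Leg 2: desired track 202.8°; wind correction -4.0° → command heading 198.8°, groundspeed 201.9 kt
Leg 3: desired track 293.3°; wind correction +0.7° → command heading 294.0°, groundspeed 213.9 kt

Leg 1: heading=30.8°, groundspeed=196.4 kt
Leg 2: heading=198.8°, groundspeed=201.9 kt
Leg 3: heading=294.0°, groundspeed=213.9 kt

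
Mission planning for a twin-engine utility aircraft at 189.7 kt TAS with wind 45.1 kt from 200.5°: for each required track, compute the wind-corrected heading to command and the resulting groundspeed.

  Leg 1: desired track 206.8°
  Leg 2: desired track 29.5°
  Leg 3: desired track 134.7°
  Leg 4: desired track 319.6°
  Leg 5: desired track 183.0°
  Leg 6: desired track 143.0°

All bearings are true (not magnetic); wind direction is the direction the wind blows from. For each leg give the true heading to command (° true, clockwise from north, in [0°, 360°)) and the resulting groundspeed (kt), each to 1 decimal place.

Leg 1: desired track 206.8°; wind correction -1.5° → command heading 205.3°, groundspeed 144.8 kt
Leg 2: desired track 29.5°; wind correction +2.1° → command heading 31.6°, groundspeed 234.1 kt
Leg 3: desired track 134.7°; wind correction +12.5° → command heading 147.2°, groundspeed 166.7 kt
Leg 4: desired track 319.6°; wind correction -12.0° → command heading 307.6°, groundspeed 207.5 kt
Leg 5: desired track 183.0°; wind correction +4.1° → command heading 187.1°, groundspeed 146.2 kt
Leg 6: desired track 143.0°; wind correction +11.6° → command heading 154.6°, groundspeed 161.6 kt

Leg 1: heading=205.3°, groundspeed=144.8 kt
Leg 2: heading=31.6°, groundspeed=234.1 kt
Leg 3: heading=147.2°, groundspeed=166.7 kt
Leg 4: heading=307.6°, groundspeed=207.5 kt
Leg 5: heading=187.1°, groundspeed=146.2 kt
Leg 6: heading=154.6°, groundspeed=161.6 kt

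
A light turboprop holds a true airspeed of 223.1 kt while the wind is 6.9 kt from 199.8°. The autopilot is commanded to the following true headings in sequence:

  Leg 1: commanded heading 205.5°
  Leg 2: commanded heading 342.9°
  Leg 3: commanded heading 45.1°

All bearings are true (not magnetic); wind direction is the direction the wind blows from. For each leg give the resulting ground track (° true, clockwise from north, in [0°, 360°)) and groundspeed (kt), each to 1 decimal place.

Leg 1: track=205.7°, groundspeed=216.2 kt
Leg 2: track=343.9°, groundspeed=228.7 kt
Leg 3: track=44.4°, groundspeed=229.4 kt

Leg 1: heading 205.5°; drift +0.2° → track 205.7°, groundspeed 216.2 kt
Leg 2: heading 342.9°; drift +1.0° → track 343.9°, groundspeed 228.7 kt
Leg 3: heading 45.1°; drift -0.7° → track 44.4°, groundspeed 229.4 kt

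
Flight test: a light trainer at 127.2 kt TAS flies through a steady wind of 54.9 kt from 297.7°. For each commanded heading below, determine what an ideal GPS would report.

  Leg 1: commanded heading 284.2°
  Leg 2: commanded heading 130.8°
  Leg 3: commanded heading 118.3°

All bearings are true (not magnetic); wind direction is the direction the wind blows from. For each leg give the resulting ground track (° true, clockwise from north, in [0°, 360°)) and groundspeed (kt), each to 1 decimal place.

Leg 1: track=274.4°, groundspeed=74.9 kt
Leg 2: track=126.9°, groundspeed=181.1 kt
Leg 3: track=118.1°, groundspeed=182.1 kt

Leg 1: heading 284.2°; drift -9.8° → track 274.4°, groundspeed 74.9 kt
Leg 2: heading 130.8°; drift -3.9° → track 126.9°, groundspeed 181.1 kt
Leg 3: heading 118.3°; drift -0.2° → track 118.1°, groundspeed 182.1 kt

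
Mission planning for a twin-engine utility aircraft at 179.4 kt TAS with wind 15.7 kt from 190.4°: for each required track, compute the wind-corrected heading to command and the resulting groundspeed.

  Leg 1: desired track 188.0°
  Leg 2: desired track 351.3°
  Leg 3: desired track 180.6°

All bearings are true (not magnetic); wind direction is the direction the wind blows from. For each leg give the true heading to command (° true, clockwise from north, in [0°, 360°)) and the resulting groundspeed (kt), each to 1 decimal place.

Leg 1: desired track 188.0°; wind correction +0.2° → command heading 188.2°, groundspeed 163.7 kt
Leg 2: desired track 351.3°; wind correction -1.6° → command heading 349.7°, groundspeed 194.2 kt
Leg 3: desired track 180.6°; wind correction +0.9° → command heading 181.5°, groundspeed 163.9 kt

Leg 1: heading=188.2°, groundspeed=163.7 kt
Leg 2: heading=349.7°, groundspeed=194.2 kt
Leg 3: heading=181.5°, groundspeed=163.9 kt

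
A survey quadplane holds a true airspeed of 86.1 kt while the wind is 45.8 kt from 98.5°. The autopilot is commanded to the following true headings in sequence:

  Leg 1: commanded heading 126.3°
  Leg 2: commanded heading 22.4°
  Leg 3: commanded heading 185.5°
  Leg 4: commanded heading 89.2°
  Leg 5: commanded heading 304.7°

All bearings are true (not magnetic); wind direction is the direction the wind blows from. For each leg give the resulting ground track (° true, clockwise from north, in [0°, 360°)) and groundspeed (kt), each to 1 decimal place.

Leg 1: heading 126.3°; drift +25.1° → track 151.4°, groundspeed 50.3 kt
Leg 2: heading 22.4°; drift -30.6° → track 351.8°, groundspeed 87.3 kt
Leg 3: heading 185.5°; drift +28.7° → track 214.2°, groundspeed 95.4 kt
Leg 4: heading 89.2°; drift -10.3° → track 78.9°, groundspeed 41.6 kt
Leg 5: heading 304.7°; drift -9.0° → track 295.7°, groundspeed 128.8 kt

Leg 1: track=151.4°, groundspeed=50.3 kt
Leg 2: track=351.8°, groundspeed=87.3 kt
Leg 3: track=214.2°, groundspeed=95.4 kt
Leg 4: track=78.9°, groundspeed=41.6 kt
Leg 5: track=295.7°, groundspeed=128.8 kt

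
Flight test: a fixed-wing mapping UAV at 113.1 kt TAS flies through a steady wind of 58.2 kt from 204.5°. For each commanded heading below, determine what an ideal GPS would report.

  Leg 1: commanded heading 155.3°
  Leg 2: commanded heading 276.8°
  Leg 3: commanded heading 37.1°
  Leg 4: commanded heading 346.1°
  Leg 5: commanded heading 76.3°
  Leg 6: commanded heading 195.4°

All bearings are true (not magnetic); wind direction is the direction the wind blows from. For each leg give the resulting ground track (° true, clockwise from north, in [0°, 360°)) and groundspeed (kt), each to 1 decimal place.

Leg 1: heading 155.3°; drift -30.4° → track 124.9°, groundspeed 87.0 kt
Leg 2: heading 276.8°; drift +30.2° → track 307.0°, groundspeed 110.3 kt
Leg 3: heading 37.1°; drift -4.3° → track 32.8°, groundspeed 170.4 kt
Leg 4: heading 346.1°; drift +12.8° → track 358.9°, groundspeed 162.8 kt
Leg 5: heading 76.3°; drift -17.1° → track 59.2°, groundspeed 155.9 kt
Leg 6: heading 195.4°; drift -9.4° → track 186.0°, groundspeed 56.4 kt

Leg 1: track=124.9°, groundspeed=87.0 kt
Leg 2: track=307.0°, groundspeed=110.3 kt
Leg 3: track=32.8°, groundspeed=170.4 kt
Leg 4: track=358.9°, groundspeed=162.8 kt
Leg 5: track=59.2°, groundspeed=155.9 kt
Leg 6: track=186.0°, groundspeed=56.4 kt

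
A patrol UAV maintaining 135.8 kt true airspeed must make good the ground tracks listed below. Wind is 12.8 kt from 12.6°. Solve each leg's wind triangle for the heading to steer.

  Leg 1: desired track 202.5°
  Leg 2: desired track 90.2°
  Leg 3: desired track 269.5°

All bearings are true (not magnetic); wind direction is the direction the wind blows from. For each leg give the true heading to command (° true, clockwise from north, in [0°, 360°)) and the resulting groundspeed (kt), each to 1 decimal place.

Leg 1: heading=203.4°, groundspeed=148.4 kt
Leg 2: heading=84.9°, groundspeed=132.5 kt
Leg 3: heading=274.8°, groundspeed=138.1 kt

Leg 1: desired track 202.5°; wind correction +0.9° → command heading 203.4°, groundspeed 148.4 kt
Leg 2: desired track 90.2°; wind correction -5.3° → command heading 84.9°, groundspeed 132.5 kt
Leg 3: desired track 269.5°; wind correction +5.3° → command heading 274.8°, groundspeed 138.1 kt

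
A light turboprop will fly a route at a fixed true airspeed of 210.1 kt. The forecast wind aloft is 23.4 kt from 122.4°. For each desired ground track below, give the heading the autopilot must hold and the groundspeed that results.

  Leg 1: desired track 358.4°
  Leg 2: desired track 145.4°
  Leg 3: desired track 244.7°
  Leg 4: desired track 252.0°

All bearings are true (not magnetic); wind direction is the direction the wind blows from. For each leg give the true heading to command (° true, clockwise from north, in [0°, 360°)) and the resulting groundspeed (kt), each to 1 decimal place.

Leg 1: heading=3.7°, groundspeed=222.3 kt
Leg 2: heading=142.9°, groundspeed=188.4 kt
Leg 3: heading=239.3°, groundspeed=221.7 kt
Leg 4: heading=247.1°, groundspeed=224.2 kt

Leg 1: desired track 358.4°; wind correction +5.3° → command heading 3.7°, groundspeed 222.3 kt
Leg 2: desired track 145.4°; wind correction -2.5° → command heading 142.9°, groundspeed 188.4 kt
Leg 3: desired track 244.7°; wind correction -5.4° → command heading 239.3°, groundspeed 221.7 kt
Leg 4: desired track 252.0°; wind correction -4.9° → command heading 247.1°, groundspeed 224.2 kt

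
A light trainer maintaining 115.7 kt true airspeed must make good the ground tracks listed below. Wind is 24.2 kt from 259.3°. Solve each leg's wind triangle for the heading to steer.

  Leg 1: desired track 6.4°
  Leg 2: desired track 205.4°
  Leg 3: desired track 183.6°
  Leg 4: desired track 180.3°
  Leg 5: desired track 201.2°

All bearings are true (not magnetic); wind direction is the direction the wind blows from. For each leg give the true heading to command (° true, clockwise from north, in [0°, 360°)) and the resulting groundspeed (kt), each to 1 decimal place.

Leg 1: desired track 6.4°; wind correction -11.5° → command heading 354.9°, groundspeed 120.5 kt
Leg 2: desired track 205.4°; wind correction +9.7° → command heading 215.1°, groundspeed 99.8 kt
Leg 3: desired track 183.6°; wind correction +11.7° → command heading 195.3°, groundspeed 107.3 kt
Leg 4: desired track 180.3°; wind correction +11.8° → command heading 192.1°, groundspeed 108.6 kt
Leg 5: desired track 201.2°; wind correction +10.2° → command heading 211.4°, groundspeed 101.1 kt

Leg 1: heading=354.9°, groundspeed=120.5 kt
Leg 2: heading=215.1°, groundspeed=99.8 kt
Leg 3: heading=195.3°, groundspeed=107.3 kt
Leg 4: heading=192.1°, groundspeed=108.6 kt
Leg 5: heading=211.4°, groundspeed=101.1 kt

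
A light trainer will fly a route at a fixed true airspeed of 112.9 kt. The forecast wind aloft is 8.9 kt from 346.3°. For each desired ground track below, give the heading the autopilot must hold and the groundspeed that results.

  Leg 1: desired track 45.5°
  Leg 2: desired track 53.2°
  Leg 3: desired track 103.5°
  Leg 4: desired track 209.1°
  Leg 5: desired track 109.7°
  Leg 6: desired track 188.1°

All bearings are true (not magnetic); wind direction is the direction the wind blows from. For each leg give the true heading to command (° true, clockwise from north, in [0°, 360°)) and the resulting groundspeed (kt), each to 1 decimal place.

Leg 1: desired track 45.5°; wind correction -3.9° → command heading 41.6°, groundspeed 108.1 kt
Leg 2: desired track 53.2°; wind correction -4.2° → command heading 49.0°, groundspeed 109.1 kt
Leg 3: desired track 103.5°; wind correction -4.0° → command heading 99.5°, groundspeed 116.7 kt
Leg 4: desired track 209.1°; wind correction +3.1° → command heading 212.2°, groundspeed 119.3 kt
Leg 5: desired track 109.7°; wind correction -3.8° → command heading 105.9°, groundspeed 117.6 kt
Leg 6: desired track 188.1°; wind correction +1.7° → command heading 189.8°, groundspeed 121.1 kt

Leg 1: heading=41.6°, groundspeed=108.1 kt
Leg 2: heading=49.0°, groundspeed=109.1 kt
Leg 3: heading=99.5°, groundspeed=116.7 kt
Leg 4: heading=212.2°, groundspeed=119.3 kt
Leg 5: heading=105.9°, groundspeed=117.6 kt
Leg 6: heading=189.8°, groundspeed=121.1 kt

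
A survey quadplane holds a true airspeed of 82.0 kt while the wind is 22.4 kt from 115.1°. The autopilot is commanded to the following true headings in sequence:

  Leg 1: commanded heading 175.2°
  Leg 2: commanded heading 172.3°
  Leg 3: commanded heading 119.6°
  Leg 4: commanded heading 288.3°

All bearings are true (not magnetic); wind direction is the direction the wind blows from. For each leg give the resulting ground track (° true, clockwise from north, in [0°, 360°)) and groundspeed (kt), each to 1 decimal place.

Leg 1: track=190.5°, groundspeed=73.4 kt
Leg 2: track=187.4°, groundspeed=72.4 kt
Leg 3: track=121.3°, groundspeed=59.7 kt
Leg 4: track=289.8°, groundspeed=104.3 kt

Leg 1: heading 175.2°; drift +15.3° → track 190.5°, groundspeed 73.4 kt
Leg 2: heading 172.3°; drift +15.1° → track 187.4°, groundspeed 72.4 kt
Leg 3: heading 119.6°; drift +1.7° → track 121.3°, groundspeed 59.7 kt
Leg 4: heading 288.3°; drift +1.5° → track 289.8°, groundspeed 104.3 kt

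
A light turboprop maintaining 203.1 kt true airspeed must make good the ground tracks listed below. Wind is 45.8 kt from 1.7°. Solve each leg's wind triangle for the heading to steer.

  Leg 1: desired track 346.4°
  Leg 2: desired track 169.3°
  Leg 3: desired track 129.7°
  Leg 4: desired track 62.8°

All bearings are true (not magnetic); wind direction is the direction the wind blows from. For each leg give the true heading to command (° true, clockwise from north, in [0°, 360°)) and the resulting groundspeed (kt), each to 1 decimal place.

Leg 1: heading=349.8°, groundspeed=158.6 kt
Leg 2: heading=166.5°, groundspeed=247.6 kt
Leg 3: heading=119.5°, groundspeed=228.1 kt
Leg 4: heading=51.4°, groundspeed=177.0 kt

Leg 1: desired track 346.4°; wind correction +3.4° → command heading 349.8°, groundspeed 158.6 kt
Leg 2: desired track 169.3°; wind correction -2.8° → command heading 166.5°, groundspeed 247.6 kt
Leg 3: desired track 129.7°; wind correction -10.2° → command heading 119.5°, groundspeed 228.1 kt
Leg 4: desired track 62.8°; wind correction -11.4° → command heading 51.4°, groundspeed 177.0 kt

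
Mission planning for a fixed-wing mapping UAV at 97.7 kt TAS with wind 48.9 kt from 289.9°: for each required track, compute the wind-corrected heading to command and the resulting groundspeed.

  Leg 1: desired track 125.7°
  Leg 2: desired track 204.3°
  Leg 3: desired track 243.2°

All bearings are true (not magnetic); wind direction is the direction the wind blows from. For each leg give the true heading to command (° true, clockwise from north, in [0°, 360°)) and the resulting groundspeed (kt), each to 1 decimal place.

Leg 1: desired track 125.7°; wind correction +7.8° → command heading 133.5°, groundspeed 143.8 kt
Leg 2: desired track 204.3°; wind correction +29.9° → command heading 234.2°, groundspeed 80.9 kt
Leg 3: desired track 243.2°; wind correction +21.4° → command heading 264.6°, groundspeed 57.5 kt

Leg 1: heading=133.5°, groundspeed=143.8 kt
Leg 2: heading=234.2°, groundspeed=80.9 kt
Leg 3: heading=264.6°, groundspeed=57.5 kt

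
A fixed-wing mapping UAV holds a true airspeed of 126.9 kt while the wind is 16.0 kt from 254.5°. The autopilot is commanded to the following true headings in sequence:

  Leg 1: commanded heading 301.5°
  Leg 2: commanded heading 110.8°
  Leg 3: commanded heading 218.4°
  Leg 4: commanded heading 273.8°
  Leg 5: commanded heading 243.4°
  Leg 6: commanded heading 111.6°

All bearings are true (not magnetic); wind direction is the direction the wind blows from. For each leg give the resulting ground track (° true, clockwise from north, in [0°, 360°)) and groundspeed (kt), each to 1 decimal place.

Leg 1: track=307.3°, groundspeed=116.6 kt
Leg 2: track=106.9°, groundspeed=140.1 kt
Leg 3: track=213.7°, groundspeed=114.4 kt
Leg 4: track=276.5°, groundspeed=111.9 kt
Leg 5: track=241.8°, groundspeed=111.2 kt
Leg 6: track=107.6°, groundspeed=140.0 kt

Leg 1: heading 301.5°; drift +5.8° → track 307.3°, groundspeed 116.6 kt
Leg 2: heading 110.8°; drift -3.9° → track 106.9°, groundspeed 140.1 kt
Leg 3: heading 218.4°; drift -4.7° → track 213.7°, groundspeed 114.4 kt
Leg 4: heading 273.8°; drift +2.7° → track 276.5°, groundspeed 111.9 kt
Leg 5: heading 243.4°; drift -1.6° → track 241.8°, groundspeed 111.2 kt
Leg 6: heading 111.6°; drift -4.0° → track 107.6°, groundspeed 140.0 kt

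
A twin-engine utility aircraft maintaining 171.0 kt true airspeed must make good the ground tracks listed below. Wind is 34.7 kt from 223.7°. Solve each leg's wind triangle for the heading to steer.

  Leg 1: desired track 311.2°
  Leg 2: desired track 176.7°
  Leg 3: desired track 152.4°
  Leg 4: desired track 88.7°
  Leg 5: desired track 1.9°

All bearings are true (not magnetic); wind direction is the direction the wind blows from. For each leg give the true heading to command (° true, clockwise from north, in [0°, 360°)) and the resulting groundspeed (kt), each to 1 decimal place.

Leg 1: desired track 311.2°; wind correction -11.7° → command heading 299.5°, groundspeed 165.9 kt
Leg 2: desired track 176.7°; wind correction +8.5° → command heading 185.2°, groundspeed 145.4 kt
Leg 3: desired track 152.4°; wind correction +11.1° → command heading 163.5°, groundspeed 156.7 kt
Leg 4: desired track 88.7°; wind correction +8.2° → command heading 96.9°, groundspeed 193.8 kt
Leg 5: desired track 1.9°; wind correction -7.8° → command heading 354.1°, groundspeed 195.3 kt

Leg 1: heading=299.5°, groundspeed=165.9 kt
Leg 2: heading=185.2°, groundspeed=145.4 kt
Leg 3: heading=163.5°, groundspeed=156.7 kt
Leg 4: heading=96.9°, groundspeed=193.8 kt
Leg 5: heading=354.1°, groundspeed=195.3 kt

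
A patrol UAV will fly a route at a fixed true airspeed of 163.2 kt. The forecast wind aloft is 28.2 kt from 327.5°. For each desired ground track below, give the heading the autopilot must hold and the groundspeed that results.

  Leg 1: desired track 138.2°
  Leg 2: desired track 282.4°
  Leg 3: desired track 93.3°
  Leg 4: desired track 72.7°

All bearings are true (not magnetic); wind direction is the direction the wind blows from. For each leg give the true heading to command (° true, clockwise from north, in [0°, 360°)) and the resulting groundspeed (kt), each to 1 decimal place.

Leg 1: desired track 138.2°; wind correction -1.6° → command heading 136.6°, groundspeed 191.0 kt
Leg 2: desired track 282.4°; wind correction +7.0° → command heading 289.4°, groundspeed 142.1 kt
Leg 3: desired track 93.3°; wind correction -8.1° → command heading 85.2°, groundspeed 178.1 kt
Leg 4: desired track 72.7°; wind correction -9.6° → command heading 63.1°, groundspeed 168.3 kt

Leg 1: heading=136.6°, groundspeed=191.0 kt
Leg 2: heading=289.4°, groundspeed=142.1 kt
Leg 3: heading=85.2°, groundspeed=178.1 kt
Leg 4: heading=63.1°, groundspeed=168.3 kt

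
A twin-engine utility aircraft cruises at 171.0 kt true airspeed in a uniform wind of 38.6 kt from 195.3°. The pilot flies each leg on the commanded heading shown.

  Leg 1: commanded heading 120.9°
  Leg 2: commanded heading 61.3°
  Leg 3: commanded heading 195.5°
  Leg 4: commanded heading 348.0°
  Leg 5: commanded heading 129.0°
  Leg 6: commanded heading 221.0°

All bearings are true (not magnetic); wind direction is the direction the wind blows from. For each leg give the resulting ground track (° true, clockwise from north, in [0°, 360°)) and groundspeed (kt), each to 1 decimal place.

Leg 1: track=107.9°, groundspeed=164.9 kt
Leg 2: track=53.3°, groundspeed=199.8 kt
Leg 3: track=195.6°, groundspeed=132.4 kt
Leg 4: track=352.9°, groundspeed=206.1 kt
Leg 5: track=116.2°, groundspeed=159.5 kt
Leg 6: track=228.0°, groundspeed=137.2 kt

Leg 1: heading 120.9°; drift -13.0° → track 107.9°, groundspeed 164.9 kt
Leg 2: heading 61.3°; drift -8.0° → track 53.3°, groundspeed 199.8 kt
Leg 3: heading 195.5°; drift +0.1° → track 195.6°, groundspeed 132.4 kt
Leg 4: heading 348.0°; drift +4.9° → track 352.9°, groundspeed 206.1 kt
Leg 5: heading 129.0°; drift -12.8° → track 116.2°, groundspeed 159.5 kt
Leg 6: heading 221.0°; drift +7.0° → track 228.0°, groundspeed 137.2 kt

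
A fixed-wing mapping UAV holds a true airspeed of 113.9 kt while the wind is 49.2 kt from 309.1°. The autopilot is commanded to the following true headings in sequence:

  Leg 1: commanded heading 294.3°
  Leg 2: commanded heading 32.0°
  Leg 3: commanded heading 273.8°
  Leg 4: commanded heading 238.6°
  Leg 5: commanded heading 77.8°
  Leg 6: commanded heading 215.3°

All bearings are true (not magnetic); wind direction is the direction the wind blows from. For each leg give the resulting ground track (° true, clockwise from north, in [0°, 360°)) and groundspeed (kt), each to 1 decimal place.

Leg 1: track=283.6°, groundspeed=67.5 kt
Leg 2: track=56.4°, groundspeed=118.4 kt
Leg 3: track=252.7°, groundspeed=79.0 kt
Leg 4: track=213.2°, groundspeed=107.9 kt
Leg 5: track=92.7°, groundspeed=149.7 kt
Leg 6: track=192.6°, groundspeed=127.0 kt

Leg 1: heading 294.3°; drift -10.7° → track 283.6°, groundspeed 67.5 kt
Leg 2: heading 32.0°; drift +24.4° → track 56.4°, groundspeed 118.4 kt
Leg 3: heading 273.8°; drift -21.1° → track 252.7°, groundspeed 79.0 kt
Leg 4: heading 238.6°; drift -25.4° → track 213.2°, groundspeed 107.9 kt
Leg 5: heading 77.8°; drift +14.9° → track 92.7°, groundspeed 149.7 kt
Leg 6: heading 215.3°; drift -22.7° → track 192.6°, groundspeed 127.0 kt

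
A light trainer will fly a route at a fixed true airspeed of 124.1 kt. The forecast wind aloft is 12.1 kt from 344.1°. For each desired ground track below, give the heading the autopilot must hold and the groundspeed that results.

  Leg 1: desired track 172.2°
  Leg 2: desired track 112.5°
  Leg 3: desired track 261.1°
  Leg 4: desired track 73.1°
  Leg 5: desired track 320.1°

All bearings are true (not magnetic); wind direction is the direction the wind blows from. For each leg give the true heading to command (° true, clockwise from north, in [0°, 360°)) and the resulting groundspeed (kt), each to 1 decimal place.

Leg 1: desired track 172.2°; wind correction +0.8° → command heading 173.0°, groundspeed 136.1 kt
Leg 2: desired track 112.5°; wind correction -4.4° → command heading 108.1°, groundspeed 131.3 kt
Leg 3: desired track 261.1°; wind correction +5.6° → command heading 266.7°, groundspeed 122.0 kt
Leg 4: desired track 73.1°; wind correction -5.6° → command heading 67.5°, groundspeed 123.3 kt
Leg 5: desired track 320.1°; wind correction +2.3° → command heading 322.4°, groundspeed 112.9 kt

Leg 1: heading=173.0°, groundspeed=136.1 kt
Leg 2: heading=108.1°, groundspeed=131.3 kt
Leg 3: heading=266.7°, groundspeed=122.0 kt
Leg 4: heading=67.5°, groundspeed=123.3 kt
Leg 5: heading=322.4°, groundspeed=112.9 kt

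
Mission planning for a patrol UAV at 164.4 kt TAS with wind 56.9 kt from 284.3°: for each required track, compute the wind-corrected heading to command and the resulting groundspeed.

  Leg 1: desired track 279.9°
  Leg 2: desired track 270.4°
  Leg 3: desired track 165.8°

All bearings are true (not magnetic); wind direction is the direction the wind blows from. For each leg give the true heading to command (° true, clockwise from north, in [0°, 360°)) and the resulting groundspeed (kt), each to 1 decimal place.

Leg 1: desired track 279.9°; wind correction +1.5° → command heading 281.4°, groundspeed 107.6 kt
Leg 2: desired track 270.4°; wind correction +4.8° → command heading 275.2°, groundspeed 108.6 kt
Leg 3: desired track 165.8°; wind correction +17.7° → command heading 183.5°, groundspeed 183.8 kt

Leg 1: heading=281.4°, groundspeed=107.6 kt
Leg 2: heading=275.2°, groundspeed=108.6 kt
Leg 3: heading=183.5°, groundspeed=183.8 kt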